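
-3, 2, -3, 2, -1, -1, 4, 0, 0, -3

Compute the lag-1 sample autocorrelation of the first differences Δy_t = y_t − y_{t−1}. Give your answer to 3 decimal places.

First differences Δy: 5, -5, 5, -3, 0, 5, -4, 0, -3
Mean of differences = 0.0000
Numerator Σ(Δy_t−Δȳ)(Δy_{t+1}−Δȳ) = -85.0000
Denominator Σ(Δy_t−Δȳ)² = 134.0000
r_1(Δy) = -85.0000 / 134.0000 = -0.634

-0.634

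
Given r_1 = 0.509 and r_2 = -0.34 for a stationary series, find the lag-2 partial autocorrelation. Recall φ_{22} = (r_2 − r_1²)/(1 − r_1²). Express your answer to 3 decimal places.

φ_{22} = (r_2 − r_1²) / (1 − r_1²)
r_1² = (0.509)² = 0.259081
Numerator = -0.34 − 0.2591 = -0.5991; denominator = 1 − 0.2591 = 0.7409
φ_{22} = -0.5991 / 0.7409 = -0.809

-0.809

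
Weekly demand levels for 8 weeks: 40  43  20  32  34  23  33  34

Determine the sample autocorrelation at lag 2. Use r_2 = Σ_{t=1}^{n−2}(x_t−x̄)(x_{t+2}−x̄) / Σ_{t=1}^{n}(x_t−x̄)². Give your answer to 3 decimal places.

Mean x̄ = (40 + 43 + 20 + 32 + 34 + 23 + 33 + 34)/8 = 32.3750
Σ(x_t−x̄)(x_{t+2}−x̄) = (-94.3594) + (-3.9844) + (-20.1094) + (3.5156) + (1.0156) + (-15.2344) = -129.1563
Denominator Σ(x_t−x̄)² = 417.8750
r_2 = -129.1563 / 417.8750 = -0.309

-0.309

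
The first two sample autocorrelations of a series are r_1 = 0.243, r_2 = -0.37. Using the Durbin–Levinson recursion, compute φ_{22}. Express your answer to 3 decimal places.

-0.456

φ_{22} = (r_2 − r_1²) / (1 − r_1²)
r_1² = (0.243)² = 0.059049
Numerator = -0.37 − 0.0590 = -0.4290; denominator = 1 − 0.0590 = 0.9410
φ_{22} = -0.4290 / 0.9410 = -0.456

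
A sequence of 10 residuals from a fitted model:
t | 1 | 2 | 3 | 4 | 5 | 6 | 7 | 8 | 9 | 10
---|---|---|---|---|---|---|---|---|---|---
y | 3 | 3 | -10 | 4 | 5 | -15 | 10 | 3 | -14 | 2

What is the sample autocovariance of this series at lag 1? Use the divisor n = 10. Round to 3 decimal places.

Mean ȳ = (3 + 3 − 10 + 4 + 5 − 15 + 10 + 3 − 14 + 2)/10 = -0.9000
Σ_{t=1}^{9}(y_t−ȳ)(y_{t+1}−ȳ) = -319.4100
γ_1 = -319.4100 / 10 = -31.941

-31.941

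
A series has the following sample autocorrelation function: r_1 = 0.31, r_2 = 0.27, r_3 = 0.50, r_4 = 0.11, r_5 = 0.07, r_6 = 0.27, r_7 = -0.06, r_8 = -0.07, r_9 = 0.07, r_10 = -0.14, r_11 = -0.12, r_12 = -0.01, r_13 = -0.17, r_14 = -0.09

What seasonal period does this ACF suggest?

The largest autocorrelation is r_3 = 0.50; the remaining lags stay at or below 0.31. The elevated value at lag 1 (0.31), dropping to 0.27 at lag 2, reflects decaying short-term dependence rather than seasonality.
The dominant spike at lag 3 indicates a seasonal period of 3.

3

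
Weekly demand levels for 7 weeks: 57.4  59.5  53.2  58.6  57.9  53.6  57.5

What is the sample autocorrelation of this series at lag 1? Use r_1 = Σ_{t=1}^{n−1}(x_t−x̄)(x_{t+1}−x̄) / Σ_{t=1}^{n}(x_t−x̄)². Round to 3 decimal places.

-0.513

Mean x̄ = (57.4 + 59.5 + 53.2 + 58.6 + 57.9 + 53.6 + 57.5)/7 = 56.8143
Deviations from mean: 0.5857, 2.6857, -3.6143, 1.7857, 1.0857, -3.2143, 0.6857
Numerator Σ_{t=1}^{6}(x_t−x̄)(x_{t+1}−x̄) = -18.3431
Denominator Σ(x_t−x̄)² = 35.7886
r_1 = -18.3431 / 35.7886 = -0.513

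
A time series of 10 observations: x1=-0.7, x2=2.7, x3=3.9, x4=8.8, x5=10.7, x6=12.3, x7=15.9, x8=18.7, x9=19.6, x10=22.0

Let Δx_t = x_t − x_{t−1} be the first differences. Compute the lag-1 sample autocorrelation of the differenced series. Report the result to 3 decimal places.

-0.463

First differences Δx: 3.4, 1.2, 4.9, 1.9, 1.6, 3.6, 2.8, 0.9, 2.4
Mean of differences = 2.5222
Numerator Σ(Δx_t−Δx̄)(Δx_{t+1}−Δx̄) = -6.1572
Denominator Σ(Δx_t−Δx̄)² = 13.2956
r_1(Δx) = -6.1572 / 13.2956 = -0.463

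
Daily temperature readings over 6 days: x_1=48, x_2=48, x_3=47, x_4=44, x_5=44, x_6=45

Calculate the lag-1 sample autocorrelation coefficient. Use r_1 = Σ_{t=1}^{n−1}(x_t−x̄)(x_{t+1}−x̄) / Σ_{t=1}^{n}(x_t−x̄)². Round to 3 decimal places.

Mean x̄ = (48 + 48 + 47 + 44 + 44 + 45)/6 = 46.0000
Σ(x_t−x̄)(x_{t+1}−x̄) = (4.0000) + (2.0000) + (-2.0000) + (4.0000) + (2.0000) = 10.0000
Denominator Σ(x_t−x̄)² = 18.0000
r_1 = 10.0000 / 18.0000 = 0.556

0.556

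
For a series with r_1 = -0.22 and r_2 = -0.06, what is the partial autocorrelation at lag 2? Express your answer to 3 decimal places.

φ_{22} = (r_2 − r_1²) / (1 − r_1²)
r_1² = (-0.22)² = 0.0484
Numerator = -0.06 − 0.0484 = -0.1084; denominator = 1 − 0.0484 = 0.9516
φ_{22} = -0.1084 / 0.9516 = -0.114

-0.114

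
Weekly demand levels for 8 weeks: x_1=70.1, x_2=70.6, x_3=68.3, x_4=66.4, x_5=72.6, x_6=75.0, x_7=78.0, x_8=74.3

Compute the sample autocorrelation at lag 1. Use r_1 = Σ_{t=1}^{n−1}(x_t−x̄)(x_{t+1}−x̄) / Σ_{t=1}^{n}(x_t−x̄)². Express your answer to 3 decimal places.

0.580

Mean x̄ = (70.1 + 70.6 + 68.3 + 66.4 + 72.6 + 75.0 + 78.0 + 74.3)/8 = 71.9125
Σ(x_t−x̄)(x_{t+1}−x̄) = (2.3789) + (4.7414) + (19.9139) + (-3.7898) + (2.1227) + (18.7952) + (14.5339) = 58.6961
Denominator Σ(x_t−x̄)² = 101.2088
r_1 = 58.6961 / 101.2088 = 0.580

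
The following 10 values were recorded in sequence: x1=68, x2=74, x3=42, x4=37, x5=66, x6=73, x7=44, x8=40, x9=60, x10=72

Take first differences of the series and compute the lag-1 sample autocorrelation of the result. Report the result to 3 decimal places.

First differences Δx: 6, -32, -5, 29, 7, -29, -4, 20, 12
Mean of differences = 0.4444
Numerator Σ(Δx_t−Δx̄)(Δx_{t+1}−Δx̄) = 105.0247
Denominator Σ(Δx_t−Δx̄)² = 3374.2222
r_1(Δx) = 105.0247 / 3374.2222 = 0.031

0.031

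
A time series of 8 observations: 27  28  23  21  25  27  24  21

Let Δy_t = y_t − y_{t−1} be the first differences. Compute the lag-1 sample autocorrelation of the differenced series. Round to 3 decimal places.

0.061

First differences Δy: 1, -5, -2, 4, 2, -3, -3
Mean of differences = -0.8571
Numerator Σ(Δy_t−Δȳ)(Δy_{t+1}−Δȳ) = 3.8367
Denominator Σ(Δy_t−Δȳ)² = 62.8571
r_1(Δy) = 3.8367 / 62.8571 = 0.061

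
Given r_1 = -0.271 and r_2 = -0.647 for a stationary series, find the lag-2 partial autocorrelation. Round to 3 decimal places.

φ_{22} = (r_2 − r_1²) / (1 − r_1²)
r_1² = (-0.271)² = 0.073441
Numerator = -0.647 − 0.0734 = -0.7204; denominator = 1 − 0.0734 = 0.9266
φ_{22} = -0.7204 / 0.9266 = -0.778

-0.778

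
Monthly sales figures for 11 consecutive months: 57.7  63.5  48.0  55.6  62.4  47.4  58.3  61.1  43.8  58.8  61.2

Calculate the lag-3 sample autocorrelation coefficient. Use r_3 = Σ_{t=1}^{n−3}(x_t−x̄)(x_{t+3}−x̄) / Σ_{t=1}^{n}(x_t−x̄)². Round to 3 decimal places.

Mean x̄ = (57.7 + 63.5 + 48.0 + 55.6 + 62.4 + 47.4 + 58.3 + 61.1 + 43.8 + 58.8 + 61.2)/11 = 56.1636
Numerator Σ_{t=1}^{8}(x_t−x̄)(x_{t+3}−x̄) = 284.8542
Denominator Σ(x_t−x̄)² = 452.9455
r_3 = 284.8542 / 452.9455 = 0.629

0.629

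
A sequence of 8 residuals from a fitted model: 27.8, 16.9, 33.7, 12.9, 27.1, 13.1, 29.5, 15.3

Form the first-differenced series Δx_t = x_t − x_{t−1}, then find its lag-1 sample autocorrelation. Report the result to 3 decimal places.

-0.875

First differences Δx: -10.9, 16.8, -20.8, 14.2, -14.0, 16.4, -14.2
Mean of differences = -1.7857
Numerator Σ(Δx_t−Δx̄)(Δx_{t+1}−Δx̄) = -1469.8888
Denominator Σ(Δx_t−Δx̄)² = 1679.6086
r_1(Δx) = -1469.8888 / 1679.6086 = -0.875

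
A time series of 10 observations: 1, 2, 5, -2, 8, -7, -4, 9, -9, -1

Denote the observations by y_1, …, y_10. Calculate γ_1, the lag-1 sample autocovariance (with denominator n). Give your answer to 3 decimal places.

Mean ȳ = (1 + 2 + 5 − 2 + 8 − 7 − 4 + 9 − 9 − 1)/10 = 0.2000
Σ_{t=1}^{9}(y_t−ȳ)(y_{t+1}−ȳ) = -150.4400
γ_1 = -150.4400 / 10 = -15.044

-15.044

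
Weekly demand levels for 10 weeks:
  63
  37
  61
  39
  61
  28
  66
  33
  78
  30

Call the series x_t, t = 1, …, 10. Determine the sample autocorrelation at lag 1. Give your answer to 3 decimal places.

Mean x̄ = (63 + 37 + 61 + 39 + 61 + 28 + 66 + 33 + 78 + 30)/10 = 49.6000
Numerator Σ_{t=1}^{9}(x_t−x̄)(x_{t+1}−x̄) = -2454.9600
Denominator Σ(x_t−x̄)² = 2912.4000
r_1 = -2454.9600 / 2912.4000 = -0.843

-0.843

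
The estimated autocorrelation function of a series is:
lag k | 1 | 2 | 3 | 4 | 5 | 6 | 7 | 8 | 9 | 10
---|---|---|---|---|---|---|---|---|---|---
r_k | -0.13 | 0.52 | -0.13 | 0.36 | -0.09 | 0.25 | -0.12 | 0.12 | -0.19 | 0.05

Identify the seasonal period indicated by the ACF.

The largest autocorrelation is r_2 = 0.52, with weaker echoes at lags 4 (0.36) and 6 (0.25); the remaining lags stay at or below 0.12.
The dominant spike at lag 2 indicates a seasonal period of 2.

2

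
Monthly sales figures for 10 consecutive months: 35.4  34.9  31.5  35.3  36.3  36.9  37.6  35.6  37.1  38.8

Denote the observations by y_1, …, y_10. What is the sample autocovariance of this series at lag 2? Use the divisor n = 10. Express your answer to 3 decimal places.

Mean ȳ = (35.4 + 34.9 + 31.5 + 35.3 + 36.3 + 36.9 + 37.6 + 35.6 + 37.1 + 38.8)/10 = 35.9400
Σ_{t=1}^{8}(y_t−ȳ)(y_{t+2}−ȳ) = 2.0748
γ_2 = 2.0748 / 10 = 0.207

0.207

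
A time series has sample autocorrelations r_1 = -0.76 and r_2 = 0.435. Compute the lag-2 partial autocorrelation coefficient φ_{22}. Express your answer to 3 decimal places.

φ_{22} = (r_2 − r_1²) / (1 − r_1²)
r_1² = (-0.76)² = 0.5776
Numerator = 0.435 − 0.5776 = -0.1426; denominator = 1 − 0.5776 = 0.4224
φ_{22} = -0.1426 / 0.4224 = -0.338

-0.338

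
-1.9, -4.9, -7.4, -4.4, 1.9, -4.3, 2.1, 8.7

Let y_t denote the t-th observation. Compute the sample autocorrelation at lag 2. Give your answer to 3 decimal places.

Mean ȳ = (-1.9 − 4.9 − 7.4 − 4.4 + 1.9 − 4.3 + 2.1 + 8.7)/8 = -1.2750
Deviations from mean: -0.6250, -3.6250, -6.1250, -3.1250, 3.1750, -3.0250, 3.3750, 9.9750
Σ(y_t−ȳ)(y_{t+2}−ȳ) = (3.8281) + (11.3281) + (-19.4469) + (9.4531) + (10.7156) + (-30.1744) = -14.2963
Denominator Σ(y_t−ȳ)² = 190.9350
r_2 = -14.2963 / 190.9350 = -0.075

-0.075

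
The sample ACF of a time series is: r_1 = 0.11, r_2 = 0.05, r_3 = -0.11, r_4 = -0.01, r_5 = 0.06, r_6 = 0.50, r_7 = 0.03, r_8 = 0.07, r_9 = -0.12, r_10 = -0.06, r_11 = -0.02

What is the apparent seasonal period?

6

The largest autocorrelation is r_6 = 0.50; the remaining lags stay at or below 0.11.
The dominant spike at lag 6 indicates a seasonal period of 6.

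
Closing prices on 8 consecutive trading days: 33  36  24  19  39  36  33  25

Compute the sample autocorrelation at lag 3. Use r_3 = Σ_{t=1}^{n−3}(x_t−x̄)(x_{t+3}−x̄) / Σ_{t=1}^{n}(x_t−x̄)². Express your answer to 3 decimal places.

-0.266

Mean x̄ = (33 + 36 + 24 + 19 + 39 + 36 + 33 + 25)/8 = 30.6250
Deviations from mean: 2.3750, 5.3750, -6.6250, -11.6250, 8.3750, 5.3750, 2.3750, -5.6250
Σ(x_t−x̄)(x_{t+3}−x̄) = (-27.6094) + (45.0156) + (-35.6094) + (-27.6094) + (-47.1094) = -92.9219
Denominator Σ(x_t−x̄)² = 349.8750
r_3 = -92.9219 / 349.8750 = -0.266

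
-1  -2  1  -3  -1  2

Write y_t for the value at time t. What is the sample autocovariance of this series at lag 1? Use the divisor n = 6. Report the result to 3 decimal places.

Mean ȳ = (-1 − 2 + 1 − 3 − 1 + 2)/6 = -0.6667
Deviations: -0.3333, -1.3333, 1.6667, -2.3333, -0.3333, 2.6667
Σ_{t=1}^{5}(y_t−ȳ)(y_{t+1}−ȳ) = -5.7778
γ_1 = -5.7778 / 6 = -0.963

-0.963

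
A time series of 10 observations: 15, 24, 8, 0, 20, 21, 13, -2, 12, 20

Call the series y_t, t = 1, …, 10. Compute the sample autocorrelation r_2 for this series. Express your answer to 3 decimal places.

-0.729

Mean ȳ = (15 + 24 + 8 + 0 + 20 + 21 + 13 − 2 + 12 + 20)/10 = 13.1000
Numerator Σ_{t=1}^{8}(y_t−ȳ)(y_{t+2}−ȳ) = -515.2200
Denominator Σ(y_t−ȳ)² = 706.9000
r_2 = -515.2200 / 706.9000 = -0.729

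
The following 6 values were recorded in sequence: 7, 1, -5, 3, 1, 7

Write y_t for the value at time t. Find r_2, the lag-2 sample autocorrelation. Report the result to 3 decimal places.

Mean ȳ = (7 + 1 − 5 + 3 + 1 + 7)/6 = 2.3333
Deviations from mean: 4.6667, -1.3333, -7.3333, 0.6667, -1.3333, 4.6667
Σ(y_t−ȳ)(y_{t+2}−ȳ) = (-34.2222) + (-0.8889) + (9.7778) + (3.1111) = -22.2222
Denominator Σ(y_t−ȳ)² = 101.3333
r_2 = -22.2222 / 101.3333 = -0.219

-0.219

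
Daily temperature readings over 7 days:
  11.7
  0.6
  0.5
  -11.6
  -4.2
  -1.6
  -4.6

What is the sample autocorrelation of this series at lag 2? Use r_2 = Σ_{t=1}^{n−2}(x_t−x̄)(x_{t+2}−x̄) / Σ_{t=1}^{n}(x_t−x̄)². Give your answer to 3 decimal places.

0.037

Mean x̄ = (11.7 + 0.6 + 0.5 − 11.6 − 4.2 − 1.6 − 4.6)/7 = -1.3143
Deviations from mean: 13.0143, 1.9143, 1.8143, -10.2857, -2.8857, -0.2857, -3.2857
Σ(x_t−x̄)(x_{t+2}−x̄) = (23.6116) + (-19.6898) + (-5.2355) + (2.9388) + (9.4816) = 11.1067
Denominator Σ(x_t−x̄)² = 301.3286
r_2 = 11.1067 / 301.3286 = 0.037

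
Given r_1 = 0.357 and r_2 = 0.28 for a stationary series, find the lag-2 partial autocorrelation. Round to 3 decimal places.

0.175

φ_{22} = (r_2 − r_1²) / (1 − r_1²)
r_1² = (0.357)² = 0.127449
Numerator = 0.28 − 0.1274 = 0.1526; denominator = 1 − 0.1274 = 0.8726
φ_{22} = 0.1526 / 0.8726 = 0.175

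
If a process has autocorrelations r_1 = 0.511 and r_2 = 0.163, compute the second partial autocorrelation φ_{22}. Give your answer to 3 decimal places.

-0.133

φ_{22} = (r_2 − r_1²) / (1 − r_1²)
r_1² = (0.511)² = 0.261121
Numerator = 0.163 − 0.2611 = -0.0981; denominator = 1 − 0.2611 = 0.7389
φ_{22} = -0.0981 / 0.7389 = -0.133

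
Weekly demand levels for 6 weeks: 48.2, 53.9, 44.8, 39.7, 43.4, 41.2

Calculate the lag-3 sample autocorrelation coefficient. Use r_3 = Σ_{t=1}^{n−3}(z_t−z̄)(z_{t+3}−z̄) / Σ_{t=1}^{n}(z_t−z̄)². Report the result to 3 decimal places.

Mean z̄ = (48.2 + 53.9 + 44.8 + 39.7 + 43.4 + 41.2)/6 = 45.2000
Numerator Σ_{t=1}^{3}(z_t−z̄)(z_{t+3}−z̄) = -30.5600
Denominator Σ(z_t−z̄)² = 134.3400
r_3 = -30.5600 / 134.3400 = -0.227

-0.227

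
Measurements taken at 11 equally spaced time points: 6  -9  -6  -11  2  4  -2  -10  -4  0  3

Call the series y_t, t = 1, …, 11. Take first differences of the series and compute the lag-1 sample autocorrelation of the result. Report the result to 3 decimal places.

-0.122

First differences Δy: -15, 3, -5, 13, 2, -6, -8, 6, 4, 3
Mean of differences = -0.3000
Numerator Σ(Δy_t−Δȳ)(Δy_{t+1}−Δȳ) = -72.3900
Denominator Σ(Δy_t−Δȳ)² = 592.1000
r_1(Δy) = -72.3900 / 592.1000 = -0.122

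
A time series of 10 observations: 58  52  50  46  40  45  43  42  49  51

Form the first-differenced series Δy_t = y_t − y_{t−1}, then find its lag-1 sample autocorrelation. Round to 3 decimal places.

First differences Δy: -6, -2, -4, -6, 5, -2, -1, 7, 2
Mean of differences = -0.7778
Numerator Σ(Δy_t−Δȳ)(Δy_{t+1}−Δȳ) = 10.0617
Denominator Σ(Δy_t−Δȳ)² = 169.5556
r_1(Δy) = 10.0617 / 169.5556 = 0.059

0.059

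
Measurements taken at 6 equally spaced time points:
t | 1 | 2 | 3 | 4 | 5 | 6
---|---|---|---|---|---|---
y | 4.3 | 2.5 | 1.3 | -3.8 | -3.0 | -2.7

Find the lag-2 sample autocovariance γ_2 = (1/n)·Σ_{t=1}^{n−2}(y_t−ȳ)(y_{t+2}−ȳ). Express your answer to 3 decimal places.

0.293

Mean ȳ = (4.3 + 2.5 + 1.3 − 3.8 − 3.0 − 2.7)/6 = -0.2333
Σ_{t=1}^{4}(y_t−ȳ)(y_{t+2}−ȳ) = 1.7578
γ_2 = 1.7578 / 6 = 0.293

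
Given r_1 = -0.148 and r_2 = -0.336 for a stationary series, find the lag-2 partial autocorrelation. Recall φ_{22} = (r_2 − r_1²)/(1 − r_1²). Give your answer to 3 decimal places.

-0.366

φ_{22} = (r_2 − r_1²) / (1 − r_1²)
r_1² = (-0.148)² = 0.021904
Numerator = -0.336 − 0.0219 = -0.3579; denominator = 1 − 0.0219 = 0.9781
φ_{22} = -0.3579 / 0.9781 = -0.366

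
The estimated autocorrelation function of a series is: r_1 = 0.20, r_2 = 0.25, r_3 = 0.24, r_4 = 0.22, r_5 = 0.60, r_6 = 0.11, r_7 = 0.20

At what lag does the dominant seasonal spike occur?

The largest autocorrelation is r_5 = 0.60; the remaining lags stay at or below 0.25.
The dominant spike at lag 5 indicates a seasonal period of 5.

5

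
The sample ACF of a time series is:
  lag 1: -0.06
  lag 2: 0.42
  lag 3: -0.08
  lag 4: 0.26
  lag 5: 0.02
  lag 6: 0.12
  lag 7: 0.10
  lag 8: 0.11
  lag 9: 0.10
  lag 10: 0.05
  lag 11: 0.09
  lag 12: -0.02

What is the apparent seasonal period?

The largest autocorrelation is r_2 = 0.42, with a weaker echo at lag 4 (0.26); the remaining lags stay at or below 0.12.
The dominant spike at lag 2 indicates a seasonal period of 2.

2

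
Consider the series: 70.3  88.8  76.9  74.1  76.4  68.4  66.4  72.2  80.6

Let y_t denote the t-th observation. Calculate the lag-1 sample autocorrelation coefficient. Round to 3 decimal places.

0.038

Mean ȳ = (70.3 + 88.8 + 76.9 + 74.1 + 76.4 + 68.4 + 66.4 + 72.2 + 80.6)/9 = 74.9000
Numerator Σ_{t=1}^{8}(y_t−ȳ)(y_{t+1}−ȳ) = 14.1200
Denominator Σ(y_t−ȳ)² = 375.5400
r_1 = 14.1200 / 375.5400 = 0.038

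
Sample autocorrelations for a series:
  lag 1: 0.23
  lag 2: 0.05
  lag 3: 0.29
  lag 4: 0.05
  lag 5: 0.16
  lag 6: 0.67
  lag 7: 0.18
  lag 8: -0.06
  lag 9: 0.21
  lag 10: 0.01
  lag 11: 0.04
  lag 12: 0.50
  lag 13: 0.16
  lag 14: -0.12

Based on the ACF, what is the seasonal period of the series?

The largest autocorrelation is r_6 = 0.67, with a weaker echo at lag 12 (0.50); the remaining lags stay at or below 0.29. The elevated value at lag 1 (0.23), dropping to 0.05 at lag 2, reflects decaying short-term dependence rather than seasonality.
The dominant spike at lag 6 indicates a seasonal period of 6.

6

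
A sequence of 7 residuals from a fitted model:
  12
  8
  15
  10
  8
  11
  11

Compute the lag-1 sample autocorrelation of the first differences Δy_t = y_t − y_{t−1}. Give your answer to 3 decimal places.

-0.569

First differences Δy: -4, 7, -5, -2, 3, 0
Mean of differences = -0.1667
Numerator Σ(Δy_t−Δȳ)(Δy_{t+1}−Δȳ) = -58.5278
Denominator Σ(Δy_t−Δȳ)² = 102.8333
r_1(Δy) = -58.5278 / 102.8333 = -0.569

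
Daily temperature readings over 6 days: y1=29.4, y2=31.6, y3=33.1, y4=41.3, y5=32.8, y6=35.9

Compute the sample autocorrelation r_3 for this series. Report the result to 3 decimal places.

Mean ȳ = (29.4 + 31.6 + 33.1 + 41.3 + 32.8 + 35.9)/6 = 34.0167
Σ(y_t−ȳ)(y_{t+3}−ȳ) = (-33.6247) + (2.9403) + (-1.7264) = -32.4108
Denominator Σ(y_t−ȳ)² = 86.0683
r_3 = -32.4108 / 86.0683 = -0.377

-0.377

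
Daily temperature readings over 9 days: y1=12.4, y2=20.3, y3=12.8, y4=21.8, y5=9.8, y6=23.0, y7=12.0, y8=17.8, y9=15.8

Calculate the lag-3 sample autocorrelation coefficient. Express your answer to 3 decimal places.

Mean ȳ = (12.4 + 20.3 + 12.8 + 21.8 + 9.8 + 23.0 + 12.0 + 17.8 + 15.8)/9 = 16.1889
Σ(y_t−ȳ)(y_{t+3}−ȳ) = (-21.2599) + (-26.2654) + (-23.0821) + (-23.5043) + (-10.2932) + (-2.6488) = -107.0537
Denominator Σ(y_t−ȳ)² = 181.7289
r_3 = -107.0537 / 181.7289 = -0.589

-0.589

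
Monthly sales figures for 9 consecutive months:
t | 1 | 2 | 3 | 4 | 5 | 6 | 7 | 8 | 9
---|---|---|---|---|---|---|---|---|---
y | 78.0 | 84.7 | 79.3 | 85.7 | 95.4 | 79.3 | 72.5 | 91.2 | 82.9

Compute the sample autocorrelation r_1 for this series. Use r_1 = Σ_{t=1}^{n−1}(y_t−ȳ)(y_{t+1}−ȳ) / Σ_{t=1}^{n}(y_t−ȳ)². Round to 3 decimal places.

Mean ȳ = (78.0 + 84.7 + 79.3 + 85.7 + 95.4 + 79.3 + 72.5 + 91.2 + 82.9)/9 = 83.2222
Numerator Σ_{t=1}^{8}(y_t−ȳ)(y_{t+1}−ȳ) = -86.8772
Denominator Σ(y_t−ȳ)² = 393.3756
r_1 = -86.8772 / 393.3756 = -0.221

-0.221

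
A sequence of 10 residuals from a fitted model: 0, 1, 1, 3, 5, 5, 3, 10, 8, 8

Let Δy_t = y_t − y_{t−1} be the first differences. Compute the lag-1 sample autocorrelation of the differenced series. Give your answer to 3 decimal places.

First differences Δy: 1, 0, 2, 2, 0, -2, 7, -2, 0
Mean of differences = 0.8889
Numerator Σ(Δy_t−Δȳ)(Δy_{t+1}−Δȳ) = -31.0123
Denominator Σ(Δy_t−Δȳ)² = 58.8889
r_1(Δy) = -31.0123 / 58.8889 = -0.527

-0.527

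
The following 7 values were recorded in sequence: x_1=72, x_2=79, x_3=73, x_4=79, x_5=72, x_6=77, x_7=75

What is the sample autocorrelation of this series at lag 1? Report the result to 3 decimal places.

-0.827

Mean x̄ = (72 + 79 + 73 + 79 + 72 + 77 + 75)/7 = 75.2857
Σ(x_t−x̄)(x_{t+1}−x̄) = (-12.2041) + (-8.4898) + (-8.4898) + (-12.2041) + (-5.6327) + (-0.4898) = -47.5102
Denominator Σ(x_t−x̄)² = 57.4286
r_1 = -47.5102 / 57.4286 = -0.827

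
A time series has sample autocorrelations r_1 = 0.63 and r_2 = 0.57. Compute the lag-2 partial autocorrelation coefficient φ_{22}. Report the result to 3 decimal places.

φ_{22} = (r_2 − r_1²) / (1 − r_1²)
r_1² = (0.63)² = 0.3969
Numerator = 0.57 − 0.3969 = 0.1731; denominator = 1 − 0.3969 = 0.6031
φ_{22} = 0.1731 / 0.6031 = 0.287

0.287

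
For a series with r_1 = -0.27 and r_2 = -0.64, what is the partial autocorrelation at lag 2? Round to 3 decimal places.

-0.769

φ_{22} = (r_2 − r_1²) / (1 − r_1²)
r_1² = (-0.27)² = 0.0729
Numerator = -0.64 − 0.0729 = -0.7129; denominator = 1 − 0.0729 = 0.9271
φ_{22} = -0.7129 / 0.9271 = -0.769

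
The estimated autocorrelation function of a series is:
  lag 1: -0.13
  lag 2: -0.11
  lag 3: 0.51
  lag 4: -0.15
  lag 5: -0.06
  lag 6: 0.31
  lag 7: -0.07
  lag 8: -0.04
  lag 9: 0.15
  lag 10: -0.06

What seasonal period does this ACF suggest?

The largest autocorrelation is r_3 = 0.51, with weaker echoes at lags 6 (0.31) and 9 (0.15); the remaining lags stay at or below -0.04.
The dominant spike at lag 3 indicates a seasonal period of 3.

3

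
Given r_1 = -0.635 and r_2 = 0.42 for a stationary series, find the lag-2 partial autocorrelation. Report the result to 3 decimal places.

φ_{22} = (r_2 − r_1²) / (1 − r_1²)
r_1² = (-0.635)² = 0.403225
Numerator = 0.42 − 0.4032 = 0.0168; denominator = 1 − 0.4032 = 0.5968
φ_{22} = 0.0168 / 0.5968 = 0.028

0.028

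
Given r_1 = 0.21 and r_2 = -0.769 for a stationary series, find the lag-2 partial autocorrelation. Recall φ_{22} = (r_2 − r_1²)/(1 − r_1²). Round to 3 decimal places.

φ_{22} = (r_2 − r_1²) / (1 − r_1²)
r_1² = (0.21)² = 0.0441
Numerator = -0.769 − 0.0441 = -0.8131; denominator = 1 − 0.0441 = 0.9559
φ_{22} = -0.8131 / 0.9559 = -0.851

-0.851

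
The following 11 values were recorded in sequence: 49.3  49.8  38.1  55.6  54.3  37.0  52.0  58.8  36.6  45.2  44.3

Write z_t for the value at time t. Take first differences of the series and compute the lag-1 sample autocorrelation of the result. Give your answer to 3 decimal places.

First differences Δz: 0.5, -11.7, 17.5, -1.3, -17.3, 15.0, 6.8, -22.2, 8.6, -0.9
Mean of differences = -0.5000
Numerator Σ(Δz_t−Δz̄)(Δz_{t+1}−Δz̄) = -720.5300
Denominator Σ(Δz_t−Δz̄)² = 1580.7200
r_1(Δz) = -720.5300 / 1580.7200 = -0.456

-0.456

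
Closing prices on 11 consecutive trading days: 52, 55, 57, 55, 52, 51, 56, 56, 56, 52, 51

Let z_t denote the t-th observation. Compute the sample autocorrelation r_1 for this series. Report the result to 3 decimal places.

Mean z̄ = (52 + 55 + 57 + 55 + 52 + 51 + 56 + 56 + 56 + 52 + 51)/11 = 53.9091
Numerator Σ_{t=1}^{10}(z_t−z̄)(z_{t+1}−z̄) = 12.3554
Denominator Σ(z_t−z̄)² = 52.9091
r_1 = 12.3554 / 52.9091 = 0.234

0.234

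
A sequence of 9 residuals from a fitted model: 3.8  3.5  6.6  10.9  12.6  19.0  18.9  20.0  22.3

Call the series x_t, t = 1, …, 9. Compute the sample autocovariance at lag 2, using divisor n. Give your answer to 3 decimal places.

18.121

Mean x̄ = (3.8 + 3.5 + 6.6 + 10.9 + 12.6 + 19.0 + 18.9 + 20.0 + 22.3)/9 = 13.0667
Σ_{t=1}^{7}(x_t−x̄)(x_{t+2}−x̄) = 163.0911
γ_2 = 163.0911 / 9 = 18.121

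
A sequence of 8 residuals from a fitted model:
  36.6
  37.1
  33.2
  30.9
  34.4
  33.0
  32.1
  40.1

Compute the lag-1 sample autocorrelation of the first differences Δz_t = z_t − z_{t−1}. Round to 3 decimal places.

-0.098

First differences Δz: 0.5, -3.9, -2.3, 3.5, -1.4, -0.9, 8.0
Mean of differences = 0.5000
Numerator Σ(Δz_t−Δz̄)(Δz_{t+1}−Δz̄) = -9.6200
Denominator Σ(Δz_t−Δz̄)² = 98.0200
r_1(Δz) = -9.6200 / 98.0200 = -0.098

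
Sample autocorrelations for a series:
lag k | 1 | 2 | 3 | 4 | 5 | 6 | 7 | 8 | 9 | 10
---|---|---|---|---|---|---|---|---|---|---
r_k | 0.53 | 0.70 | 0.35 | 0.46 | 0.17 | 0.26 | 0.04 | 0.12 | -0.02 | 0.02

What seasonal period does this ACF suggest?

The largest autocorrelation is r_2 = 0.70; the remaining lags stay at or below 0.53.
The dominant spike at lag 2 indicates a seasonal period of 2.

2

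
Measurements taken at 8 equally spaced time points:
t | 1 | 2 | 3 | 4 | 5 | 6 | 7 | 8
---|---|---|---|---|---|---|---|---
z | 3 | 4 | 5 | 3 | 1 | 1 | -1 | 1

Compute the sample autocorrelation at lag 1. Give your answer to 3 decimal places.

0.627

Mean z̄ = (3 + 4 + 5 + 3 + 1 + 1 − 1 + 1)/8 = 2.1250
Σ(z_t−z̄)(z_{t+1}−z̄) = (1.6406) + (5.3906) + (2.5156) + (-0.9844) + (1.2656) + (3.5156) + (3.5156) = 16.8594
Denominator Σ(z_t−z̄)² = 26.8750
r_1 = 16.8594 / 26.8750 = 0.627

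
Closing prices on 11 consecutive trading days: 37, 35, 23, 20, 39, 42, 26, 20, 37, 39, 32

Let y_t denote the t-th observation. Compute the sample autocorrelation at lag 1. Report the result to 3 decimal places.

0.102

Mean ȳ = (37 + 35 + 23 + 20 + 39 + 42 + 26 + 20 + 37 + 39 + 32)/11 = 31.8182
Numerator Σ_{t=1}^{10}(y_t−ȳ)(y_{t+1}−ȳ) = 67.6942
Denominator Σ(y_t−ȳ)² = 661.6364
r_1 = 67.6942 / 661.6364 = 0.102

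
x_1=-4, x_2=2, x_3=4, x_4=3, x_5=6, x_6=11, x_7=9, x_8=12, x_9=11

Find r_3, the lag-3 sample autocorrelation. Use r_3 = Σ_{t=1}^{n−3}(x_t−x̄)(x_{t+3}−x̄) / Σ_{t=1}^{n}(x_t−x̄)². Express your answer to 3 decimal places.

0.161

Mean x̄ = (-4 + 2 + 4 + 3 + 6 + 11 + 9 + 12 + 11)/9 = 6.0000
Numerator Σ_{t=1}^{6}(x_t−x̄)(x_{t+3}−x̄) = 36.0000
Denominator Σ(x_t−x̄)² = 224.0000
r_3 = 36.0000 / 224.0000 = 0.161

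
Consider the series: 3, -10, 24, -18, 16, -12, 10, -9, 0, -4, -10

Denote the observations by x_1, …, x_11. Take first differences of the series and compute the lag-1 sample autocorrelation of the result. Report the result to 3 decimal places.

-0.912

First differences Δx: -13, 34, -42, 34, -28, 22, -19, 9, -4, -6
Mean of differences = -1.3000
Numerator Σ(Δx_t−Δx̄)(Δx_{t+1}−Δx̄) = -5460.8900
Denominator Σ(Δx_t−Δx̄)² = 5990.1000
r_1(Δx) = -5460.8900 / 5990.1000 = -0.912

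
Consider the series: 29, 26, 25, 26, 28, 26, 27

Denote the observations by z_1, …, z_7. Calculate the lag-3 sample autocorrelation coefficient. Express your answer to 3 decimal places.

Mean z̄ = (29 + 26 + 25 + 26 + 28 + 26 + 27)/7 = 26.7143
Deviations from mean: 2.2857, -0.7143, -1.7143, -0.7143, 1.2857, -0.7143, 0.2857
Σ(z_t−z̄)(z_{t+3}−z̄) = (-1.6327) + (-0.9184) + (1.2245) + (-0.2041) = -1.5306
Denominator Σ(z_t−z̄)² = 11.4286
r_3 = -1.5306 / 11.4286 = -0.134

-0.134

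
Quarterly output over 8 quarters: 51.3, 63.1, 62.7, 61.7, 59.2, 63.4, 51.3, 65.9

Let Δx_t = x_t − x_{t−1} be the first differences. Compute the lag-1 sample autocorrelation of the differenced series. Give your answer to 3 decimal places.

-0.445

First differences Δx: 11.8, -0.4, -1.0, -2.5, 4.2, -12.1, 14.6
Mean of differences = 2.0857
Numerator Σ(Δx_t−Δx̄)(Δx_{t+1}−Δx̄) = -219.5388
Denominator Σ(Δx_t−Δx̄)² = 493.4086
r_1(Δx) = -219.5388 / 493.4086 = -0.445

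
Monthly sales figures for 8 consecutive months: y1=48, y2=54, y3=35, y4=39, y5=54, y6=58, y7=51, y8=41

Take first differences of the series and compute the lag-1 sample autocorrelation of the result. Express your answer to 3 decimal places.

-0.040

First differences Δy: 6, -19, 4, 15, 4, -7, -10
Mean of differences = -1.0000
Numerator Σ(Δy_t−Δȳ)(Δy_{t+1}−Δȳ) = -32.0000
Denominator Σ(Δy_t−Δȳ)² = 796.0000
r_1(Δy) = -32.0000 / 796.0000 = -0.040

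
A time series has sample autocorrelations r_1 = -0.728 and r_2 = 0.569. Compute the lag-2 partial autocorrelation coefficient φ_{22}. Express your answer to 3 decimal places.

0.083

φ_{22} = (r_2 − r_1²) / (1 − r_1²)
r_1² = (-0.728)² = 0.529984
Numerator = 0.569 − 0.5300 = 0.0390; denominator = 1 − 0.5300 = 0.4700
φ_{22} = 0.0390 / 0.4700 = 0.083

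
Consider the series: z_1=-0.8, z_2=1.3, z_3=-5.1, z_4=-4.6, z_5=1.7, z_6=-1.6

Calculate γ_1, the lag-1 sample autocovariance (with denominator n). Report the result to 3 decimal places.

-1.202

Mean z̄ = (-0.8 + 1.3 − 5.1 − 4.6 + 1.7 − 1.6)/6 = -1.5167
Σ_{t=1}^{5}(z_t−z̄)(z_{t+1}−z̄) = -7.2119
γ_1 = -7.2119 / 6 = -1.202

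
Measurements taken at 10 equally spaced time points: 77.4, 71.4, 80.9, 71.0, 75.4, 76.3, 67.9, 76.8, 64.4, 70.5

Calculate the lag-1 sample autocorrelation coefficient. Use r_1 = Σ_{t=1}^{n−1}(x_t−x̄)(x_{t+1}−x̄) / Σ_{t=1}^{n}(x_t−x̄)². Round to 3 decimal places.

Mean x̄ = (77.4 + 71.4 + 80.9 + 71.0 + 75.4 + 76.3 + 67.9 + 76.8 + 64.4 + 70.5)/10 = 73.2000
Numerator Σ_{t=1}^{9}(x_t−x̄)(x_{t+1}−x̄) = -79.8100
Denominator Σ(x_t−x̄)² = 225.2400
r_1 = -79.8100 / 225.2400 = -0.354

-0.354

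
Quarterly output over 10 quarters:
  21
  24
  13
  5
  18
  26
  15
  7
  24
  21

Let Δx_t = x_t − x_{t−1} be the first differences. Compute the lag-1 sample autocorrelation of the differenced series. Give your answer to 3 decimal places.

-0.145

First differences Δx: 3, -11, -8, 13, 8, -11, -8, 17, -3
Mean of differences = 0.0000
Numerator Σ(Δx_t−Δx̄)(Δx_{t+1}−Δx̄) = -132.0000
Denominator Σ(Δx_t−Δx̄)² = 910.0000
r_1(Δx) = -132.0000 / 910.0000 = -0.145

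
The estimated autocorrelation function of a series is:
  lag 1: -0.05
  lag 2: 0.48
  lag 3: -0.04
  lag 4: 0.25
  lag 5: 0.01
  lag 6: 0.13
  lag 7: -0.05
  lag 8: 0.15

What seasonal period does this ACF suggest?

The largest autocorrelation is r_2 = 0.48, with weaker echoes at lags 4 (0.25) and 8 (0.15); the remaining lags stay at or below 0.13.
The dominant spike at lag 2 indicates a seasonal period of 2.

2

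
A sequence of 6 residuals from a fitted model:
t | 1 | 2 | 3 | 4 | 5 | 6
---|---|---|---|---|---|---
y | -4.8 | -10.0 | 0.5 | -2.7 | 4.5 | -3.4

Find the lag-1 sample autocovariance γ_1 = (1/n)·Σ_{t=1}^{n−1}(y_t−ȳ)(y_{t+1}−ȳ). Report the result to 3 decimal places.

Mean ȳ = (-4.8 − 10.0 + 0.5 − 2.7 + 4.5 − 3.4)/6 = -2.6500
Deviations: -2.1500, -7.3500, 3.1500, -0.0500, 7.1500, -0.7500
Σ_{t=1}^{5}(y_t−ȳ)(y_{t+1}−ȳ) = -13.2275
γ_1 = -13.2275 / 6 = -2.205

-2.205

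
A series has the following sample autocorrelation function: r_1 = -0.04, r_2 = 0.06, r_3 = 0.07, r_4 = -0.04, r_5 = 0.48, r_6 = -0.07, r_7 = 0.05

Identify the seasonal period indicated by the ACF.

5

The largest autocorrelation is r_5 = 0.48; the remaining lags stay at or below 0.07.
The dominant spike at lag 5 indicates a seasonal period of 5.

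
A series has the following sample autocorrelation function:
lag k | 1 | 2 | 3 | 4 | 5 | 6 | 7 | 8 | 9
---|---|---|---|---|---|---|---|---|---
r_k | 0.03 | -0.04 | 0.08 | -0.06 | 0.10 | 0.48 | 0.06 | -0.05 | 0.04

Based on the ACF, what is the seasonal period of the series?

6

The largest autocorrelation is r_6 = 0.48; the remaining lags stay at or below 0.10.
The dominant spike at lag 6 indicates a seasonal period of 6.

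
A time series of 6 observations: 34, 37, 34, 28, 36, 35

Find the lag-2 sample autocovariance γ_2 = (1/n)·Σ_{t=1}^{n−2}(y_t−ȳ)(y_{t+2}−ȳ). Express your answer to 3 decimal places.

-4.000

Mean ȳ = (34 + 37 + 34 + 28 + 36 + 35)/6 = 34.0000
Deviations: 0.0000, 3.0000, 0.0000, -6.0000, 2.0000, 1.0000
Σ_{t=1}^{4}(y_t−ȳ)(y_{t+2}−ȳ) = -24.0000
γ_2 = -24.0000 / 6 = -4.000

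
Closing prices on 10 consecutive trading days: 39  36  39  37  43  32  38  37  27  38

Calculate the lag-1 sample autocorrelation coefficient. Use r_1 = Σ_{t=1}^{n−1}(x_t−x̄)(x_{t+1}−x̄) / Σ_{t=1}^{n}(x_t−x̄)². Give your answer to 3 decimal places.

Mean x̄ = (39 + 36 + 39 + 37 + 43 + 32 + 38 + 37 + 27 + 38)/10 = 36.6000
Numerator Σ_{t=1}^{9}(x_t−x̄)(x_{t+1}−x̄) = -51.9600
Denominator Σ(x_t−x̄)² = 170.4000
r_1 = -51.9600 / 170.4000 = -0.305

-0.305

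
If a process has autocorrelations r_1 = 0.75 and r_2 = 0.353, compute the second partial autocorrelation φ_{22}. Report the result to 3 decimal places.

φ_{22} = (r_2 − r_1²) / (1 − r_1²)
r_1² = (0.75)² = 0.5625
Numerator = 0.353 − 0.5625 = -0.2095; denominator = 1 − 0.5625 = 0.4375
φ_{22} = -0.2095 / 0.4375 = -0.479

-0.479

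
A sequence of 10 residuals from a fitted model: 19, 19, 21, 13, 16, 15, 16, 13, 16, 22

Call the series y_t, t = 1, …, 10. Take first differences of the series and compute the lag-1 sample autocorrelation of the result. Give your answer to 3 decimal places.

First differences Δy: 0, 2, -8, 3, -1, 1, -3, 3, 6
Mean of differences = 0.3333
Numerator Σ(Δy_t−Δȳ)(Δy_{t+1}−Δȳ) = -37.1111
Denominator Σ(Δy_t−Δȳ)² = 132.0000
r_1(Δy) = -37.1111 / 132.0000 = -0.281

-0.281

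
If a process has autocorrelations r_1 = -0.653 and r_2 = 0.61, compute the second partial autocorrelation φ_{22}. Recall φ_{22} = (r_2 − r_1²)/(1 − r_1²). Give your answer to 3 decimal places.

0.320

φ_{22} = (r_2 − r_1²) / (1 − r_1²)
r_1² = (-0.653)² = 0.426409
Numerator = 0.61 − 0.4264 = 0.1836; denominator = 1 − 0.4264 = 0.5736
φ_{22} = 0.1836 / 0.5736 = 0.320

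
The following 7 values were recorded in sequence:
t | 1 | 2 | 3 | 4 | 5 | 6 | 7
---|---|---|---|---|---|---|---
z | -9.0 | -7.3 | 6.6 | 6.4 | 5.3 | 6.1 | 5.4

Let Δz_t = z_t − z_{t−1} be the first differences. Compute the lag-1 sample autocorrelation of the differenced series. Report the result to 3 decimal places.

First differences Δz: 1.7, 13.9, -0.2, -1.1, 0.8, -0.7
Mean of differences = 2.4000
Numerator Σ(Δz_t−Δz̄)(Δz_{t+1}−Δz̄) = -18.2900
Denominator Σ(Δz_t−Δz̄)² = 163.9200
r_1(Δz) = -18.2900 / 163.9200 = -0.112

-0.112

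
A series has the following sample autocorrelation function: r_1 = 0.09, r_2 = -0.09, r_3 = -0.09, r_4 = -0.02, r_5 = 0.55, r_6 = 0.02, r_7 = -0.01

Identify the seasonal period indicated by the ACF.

5

The largest autocorrelation is r_5 = 0.55; the remaining lags stay at or below 0.09.
The dominant spike at lag 5 indicates a seasonal period of 5.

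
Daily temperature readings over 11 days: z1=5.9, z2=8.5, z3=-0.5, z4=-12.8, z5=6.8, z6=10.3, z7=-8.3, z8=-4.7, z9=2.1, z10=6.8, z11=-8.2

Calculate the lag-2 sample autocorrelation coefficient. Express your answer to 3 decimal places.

-0.660

Mean z̄ = (5.9 + 8.5 − 0.5 − 12.8 + 6.8 + 10.3 − 8.3 − 4.7 + 2.1 + 6.8 − 8.2)/11 = 0.5364
Numerator Σ_{t=1}^{9}(z_t−z̄)(z_{t+2}−z̄) = -415.2172
Denominator Σ(z_t−z̄)² = 629.1855
r_2 = -415.2172 / 629.1855 = -0.660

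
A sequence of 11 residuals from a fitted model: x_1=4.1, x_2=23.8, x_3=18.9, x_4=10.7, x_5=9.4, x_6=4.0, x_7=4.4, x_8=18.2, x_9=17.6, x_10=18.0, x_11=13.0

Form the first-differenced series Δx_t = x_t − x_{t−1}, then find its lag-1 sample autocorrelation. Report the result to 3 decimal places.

-0.058

First differences Δx: 19.7, -4.9, -8.2, -1.3, -5.4, 0.4, 13.8, -0.6, 0.4, -5.0
Mean of differences = 0.8900
Numerator Σ(Δx_t−Δx̄)(Δx_{t+1}−Δx̄) = -41.4601
Denominator Σ(Δx_t−Δx̄)² = 718.3890
r_1(Δx) = -41.4601 / 718.3890 = -0.058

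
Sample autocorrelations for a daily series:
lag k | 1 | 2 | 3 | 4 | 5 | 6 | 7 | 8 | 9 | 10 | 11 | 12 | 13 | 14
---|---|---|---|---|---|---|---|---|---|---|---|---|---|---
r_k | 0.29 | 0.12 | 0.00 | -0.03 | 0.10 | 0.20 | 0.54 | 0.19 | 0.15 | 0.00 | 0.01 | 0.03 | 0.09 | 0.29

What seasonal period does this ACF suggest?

The largest autocorrelation is r_7 = 0.54; the remaining lags stay at or below 0.29. The elevated value at lag 1 (0.29), dropping to 0.12 at lag 2, reflects decaying short-term dependence rather than seasonality.
The dominant spike at lag 7 indicates a seasonal period of 7.

7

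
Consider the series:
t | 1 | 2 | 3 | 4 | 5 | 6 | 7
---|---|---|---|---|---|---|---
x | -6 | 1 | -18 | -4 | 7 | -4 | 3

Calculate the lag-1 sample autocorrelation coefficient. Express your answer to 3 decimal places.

-0.214

Mean x̄ = (-6 + 1 − 18 − 4 + 7 − 4 + 3)/7 = -3.0000
Deviations from mean: -3.0000, 4.0000, -15.0000, -1.0000, 10.0000, -1.0000, 6.0000
Numerator Σ_{t=1}^{6}(x_t−x̄)(x_{t+1}−x̄) = -83.0000
Denominator Σ(x_t−x̄)² = 388.0000
r_1 = -83.0000 / 388.0000 = -0.214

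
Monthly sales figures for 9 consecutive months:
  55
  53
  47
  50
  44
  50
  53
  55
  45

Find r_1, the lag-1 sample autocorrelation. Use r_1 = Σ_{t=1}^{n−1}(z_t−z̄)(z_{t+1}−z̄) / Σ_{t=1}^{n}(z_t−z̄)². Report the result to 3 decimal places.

Mean z̄ = (55 + 53 + 47 + 50 + 44 + 50 + 53 + 55 + 45)/9 = 50.2222
Numerator Σ_{t=1}^{8}(z_t−z̄)(z_{t+1}−z̄) = -4.4938
Denominator Σ(z_t−z̄)² = 137.5556
r_1 = -4.4938 / 137.5556 = -0.033

-0.033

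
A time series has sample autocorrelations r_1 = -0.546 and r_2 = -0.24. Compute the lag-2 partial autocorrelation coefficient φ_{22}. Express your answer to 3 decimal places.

φ_{22} = (r_2 − r_1²) / (1 − r_1²)
r_1² = (-0.546)² = 0.298116
Numerator = -0.24 − 0.2981 = -0.5381; denominator = 1 − 0.2981 = 0.7019
φ_{22} = -0.5381 / 0.7019 = -0.767

-0.767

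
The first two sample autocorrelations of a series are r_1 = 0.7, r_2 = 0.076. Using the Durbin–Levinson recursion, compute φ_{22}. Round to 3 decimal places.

φ_{22} = (r_2 − r_1²) / (1 − r_1²)
r_1² = (0.7)² = 0.49
Numerator = 0.076 − 0.4900 = -0.4140; denominator = 1 − 0.4900 = 0.5100
φ_{22} = -0.4140 / 0.5100 = -0.812

-0.812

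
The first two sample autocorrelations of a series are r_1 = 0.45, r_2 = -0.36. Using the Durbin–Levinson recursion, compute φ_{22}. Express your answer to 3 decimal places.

-0.705

φ_{22} = (r_2 − r_1²) / (1 − r_1²)
r_1² = (0.45)² = 0.2025
Numerator = -0.36 − 0.2025 = -0.5625; denominator = 1 − 0.2025 = 0.7975
φ_{22} = -0.5625 / 0.7975 = -0.705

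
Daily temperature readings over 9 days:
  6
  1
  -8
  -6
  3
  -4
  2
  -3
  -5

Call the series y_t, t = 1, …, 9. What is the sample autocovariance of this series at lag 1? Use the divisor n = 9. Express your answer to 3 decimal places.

-0.973

Mean ȳ = (6 + 1 − 8 − 6 + 3 − 4 + 2 − 3 − 5)/9 = -1.5556
Σ_{t=1}^{8}(y_t−ȳ)(y_{t+1}−ȳ) = -8.7531
γ_1 = -8.7531 / 9 = -0.973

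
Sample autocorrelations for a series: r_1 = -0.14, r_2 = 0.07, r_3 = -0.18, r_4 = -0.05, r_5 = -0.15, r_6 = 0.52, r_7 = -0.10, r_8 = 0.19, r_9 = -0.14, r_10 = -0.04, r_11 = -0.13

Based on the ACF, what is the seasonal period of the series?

6

The largest autocorrelation is r_6 = 0.52; the remaining lags stay at or below 0.19.
The dominant spike at lag 6 indicates a seasonal period of 6.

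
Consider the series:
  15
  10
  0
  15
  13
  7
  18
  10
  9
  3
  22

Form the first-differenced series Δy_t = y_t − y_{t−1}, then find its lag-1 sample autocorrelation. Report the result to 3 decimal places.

First differences Δy: -5, -10, 15, -2, -6, 11, -8, -1, -6, 19
Mean of differences = 0.7000
Numerator Σ(Δy_t−Δȳ)(Δy_{t+1}−Δȳ) = -367.5900
Denominator Σ(Δy_t−Δȳ)² = 968.1000
r_1(Δy) = -367.5900 / 968.1000 = -0.380

-0.380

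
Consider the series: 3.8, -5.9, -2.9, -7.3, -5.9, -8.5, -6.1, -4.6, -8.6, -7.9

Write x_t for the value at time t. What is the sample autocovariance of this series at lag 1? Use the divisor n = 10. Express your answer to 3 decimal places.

Mean x̄ = (3.8 − 5.9 − 2.9 − 7.3 − 5.9 − 8.5 − 6.1 − 4.6 − 8.6 − 7.9)/10 = -5.3900
Σ_{t=1}^{9}(x_t−x̄)(x_{t+1}−x̄) = -0.9841
γ_1 = -0.9841 / 10 = -0.098

-0.098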